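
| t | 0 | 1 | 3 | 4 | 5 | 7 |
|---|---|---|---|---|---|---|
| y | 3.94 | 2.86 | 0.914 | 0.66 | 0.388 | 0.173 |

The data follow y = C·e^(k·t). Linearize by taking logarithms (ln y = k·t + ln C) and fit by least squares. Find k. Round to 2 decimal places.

k = -0.46

Linearized form: ln y = k·t + ln C. From the 6 transformed points,
XᵀX = [[100.0000, 20.0000]; [20.0000, 6]], rhs = [-17.8960, -0.7847]ᵀ  (here Σt = 20.0000, Σ(t)² = 100.0000, Σln y = -0.7847, Σt·ln y = -17.8960).
Solving (det = 200.0000): k = -0.45842, ln C = 1.39728.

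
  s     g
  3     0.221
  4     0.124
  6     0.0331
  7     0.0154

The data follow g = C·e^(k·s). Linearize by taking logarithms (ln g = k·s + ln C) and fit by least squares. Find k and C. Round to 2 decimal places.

Taking logs, ln g = k·s + ln C, so regress ln g on s.
Over the data: Σs = 20.0000, Σ(s)² = 110.0000, Σln g = -11.1787, Σs·ln g = -62.5417.
Normal system: [[110.0000, 20.0000]; [20.0000, 4]]·[k, ln C]ᵀ = [-62.5417, -11.1787]ᵀ.
Solving (det = 40.0000): k = -0.66483, ln C = 0.52950, so C = exp(0.52950) = 1.69808.

k = -0.66, C = 1.70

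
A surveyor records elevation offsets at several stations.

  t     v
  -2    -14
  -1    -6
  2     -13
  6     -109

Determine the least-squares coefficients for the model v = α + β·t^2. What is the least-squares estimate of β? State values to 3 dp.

From the data, Σ1 = 4, Σt^2 = 45, Σt^2·t^2 = 1329.
Right-hand side: Σv = -142, Σt^2·v = -4038.
So AᵀA·[α, β]ᵀ = Aᵀv: [[4, 45]; [45, 1329]]·[α, β]ᵀ = [-142, -4038]ᵀ.
Δ = 4·1329 − 45² = 3291.
α = ((-142)·1329 − 45·(-4038))/3291 = -2336/1097; β = (4·(-4038) − 45·(-142))/3291 = -3254/1097.

β = -2.966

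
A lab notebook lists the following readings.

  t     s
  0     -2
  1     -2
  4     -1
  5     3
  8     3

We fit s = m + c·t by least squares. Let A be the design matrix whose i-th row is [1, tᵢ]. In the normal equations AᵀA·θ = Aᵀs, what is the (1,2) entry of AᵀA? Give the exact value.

18

Row 1 ↔ basis 1, column 2 ↔ basis t, so (AᵀA)_{1,2} = Σᵢ t = (1)·(0) + (1)·(1) + (1)·(4) + (1)·(5) + (1)·(8) = 18.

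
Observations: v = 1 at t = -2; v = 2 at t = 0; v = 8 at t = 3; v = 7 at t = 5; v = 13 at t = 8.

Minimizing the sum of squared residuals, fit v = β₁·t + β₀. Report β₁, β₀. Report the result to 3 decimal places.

β₁ = 1.182, β₀ = 2.892

The normal system AᵀA·[β₁, β₀]ᵀ = Aᵀv is [[102, 14]; [14, 5]]·[β₁, β₀]ᵀ = [161, 31]ᵀ.
det = 102·5 − 14² = 314.
β₁ = (161·5 − 14·31)/314 = 371/314; β₀ = (102·31 − 14·161)/314 = 454/157.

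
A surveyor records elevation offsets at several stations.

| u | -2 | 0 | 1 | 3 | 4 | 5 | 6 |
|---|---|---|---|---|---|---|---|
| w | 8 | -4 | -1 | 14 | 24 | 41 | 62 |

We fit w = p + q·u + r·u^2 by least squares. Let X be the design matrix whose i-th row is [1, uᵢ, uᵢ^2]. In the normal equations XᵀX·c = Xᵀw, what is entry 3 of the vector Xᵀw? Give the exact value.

Entry 3 ↔ basis u^2, so (Xᵀw)_{3} = Σᵢ (u^2)·wᵢ = (4)·(8) + (0)·(-4) + (1)·(-1) + (9)·(14) + (16)·(24) + (25)·(41) + (36)·(62) = 3798.

3798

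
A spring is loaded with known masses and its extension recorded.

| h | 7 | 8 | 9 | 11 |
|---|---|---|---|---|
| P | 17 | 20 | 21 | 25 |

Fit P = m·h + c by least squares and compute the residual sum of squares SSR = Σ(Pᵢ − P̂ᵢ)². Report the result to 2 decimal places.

SSR = 0.69

From the data, Σh·h = 315, Σh = 35, Σ1 = 4.
Right-hand side: Σh·P = 743, ΣP = 83.
det = 315·4 − 35² = 35.
m = (743·4 − 35·83)/35 = 67/35; c = (315·83 − 35·743)/35 = 4.
Residuals: -2/5, 24/35, -8/35, -2/35; SSR = 24/35.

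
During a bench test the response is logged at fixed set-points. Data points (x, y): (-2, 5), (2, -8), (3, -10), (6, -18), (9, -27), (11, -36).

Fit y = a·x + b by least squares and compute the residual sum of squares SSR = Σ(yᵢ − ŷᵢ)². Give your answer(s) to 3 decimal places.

Forming AᵀA = [[255, 29]; [29, 6]] and Aᵀy = [-803, -94]ᵀ gives AᵀA·[a, b]ᵀ = Aᵀy.
Eliminating b: 6·(row 1) − 29·(row 2) gives 689·a = 6·(-803) − 29·(-94) = -2092, so a = -2092/689.
Then b = ((-94) − 29·(-2092/689))/6 = -683/689.
Residuals: -56/689, -645/689, 69/689, 833/689, 908/689, -1109/689; SSR = 4604/689.

SSR = 6.682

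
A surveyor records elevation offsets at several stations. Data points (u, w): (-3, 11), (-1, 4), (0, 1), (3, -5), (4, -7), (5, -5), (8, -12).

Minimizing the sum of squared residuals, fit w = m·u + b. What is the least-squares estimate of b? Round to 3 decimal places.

From the data, Σu·u = 124, Σu = 16, Σ1 = 7.
Moment sums: Σu·w = -201, Σw = -13.
Normal equations: [[124, 16]; [16, 7]]·[m, b]ᵀ = [-201, -13]ᵀ.
det = 124·7 − 16² = 612.
m = ((-201)·7 − 16·(-13))/612 = -1199/612; b = (124·(-13) − 16·(-201))/612 = 401/153.

b = 2.621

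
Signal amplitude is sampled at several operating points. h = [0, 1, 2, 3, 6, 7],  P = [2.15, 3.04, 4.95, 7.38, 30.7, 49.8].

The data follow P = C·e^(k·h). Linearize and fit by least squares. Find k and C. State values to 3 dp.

Let Y = ln P. Fitting Y = k·h + ln C by least squares:
Sums: Σh = 19.0000, Σ(h)² = 99.0000, Σln P = 12.8078, Σh·ln P = 58.2086.
Normal system: [[99.0000, 19.0000]; [19.0000, 6]]·[k, ln C]ᵀ = [58.2086, 12.8078]ᵀ.
Slope k = (n·Σh·ln P − Σh·Σln P)/(n·Σ(h)² − (Σh)²) = (6·58.2086 − 19.0000·12.8078)/233.0000 = 0.45452; ln C = (Σln P − k·Σh)/n = 0.69530, so C = exp(0.69530) = 2.00431.

k = 0.455, C = 2.004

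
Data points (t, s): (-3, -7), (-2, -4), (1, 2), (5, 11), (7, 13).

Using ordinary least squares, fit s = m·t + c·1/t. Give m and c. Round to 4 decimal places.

m = 1.9947, c = 0.2933

Compute the Gram sums: Σt·t = 88, Σt·1/t = 5, Σ1/t·1/t = 62689/44100.
Moment sums: Σt·s = 177, Σ1/t·s = 1091/105.
MᵀM·[m, c]ᵀ = Mᵀs becomes [[88, 5]; [5, 62689/44100]]·[m, c]ᵀ = [177, 1091/105]ᵀ.
Eliminating c: (62689/44100)·(row 1) − 5·(row 2) gives (1103533/11025)·m = (62689/44100)·177 − 5·(1091/105) = 978317/4900, so m = 8804853/4414132.
Then c = ((1091/105) − 5·(8804853/4414132))/(62689/44100) = 323715/1103533.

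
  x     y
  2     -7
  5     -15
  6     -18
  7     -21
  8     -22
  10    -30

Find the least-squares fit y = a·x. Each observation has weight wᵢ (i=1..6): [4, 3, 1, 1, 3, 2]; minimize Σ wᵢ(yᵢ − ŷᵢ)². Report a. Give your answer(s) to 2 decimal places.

From the data, Σwᵢ·x·x = 568.
For AᵀWy: Σwᵢ·x·y = -1664.
a = (-1664)/568 = -2.92958.

a = -2.93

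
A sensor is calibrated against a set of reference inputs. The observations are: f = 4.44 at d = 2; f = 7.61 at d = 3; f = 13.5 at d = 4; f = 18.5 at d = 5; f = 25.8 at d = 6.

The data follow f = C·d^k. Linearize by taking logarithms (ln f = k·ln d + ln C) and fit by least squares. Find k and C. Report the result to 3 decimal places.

k = 1.618, C = 1.390

Linearized form: ln f = k·ln d + ln C. From the 5 transformed points,
Σln d = 6.5793, Σ(ln d)² = 9.4099, Σln f = 12.2910, Σln d·ln f = 17.3908.
Equations: 9.4099·k + 6.5793·ln C = 17.3908;  6.5793·k + 5·ln C = 12.2910.
Solving (det = 3.7630): k = 1.61805, ln C = 0.32908, so C = exp(0.32908) = 1.38969.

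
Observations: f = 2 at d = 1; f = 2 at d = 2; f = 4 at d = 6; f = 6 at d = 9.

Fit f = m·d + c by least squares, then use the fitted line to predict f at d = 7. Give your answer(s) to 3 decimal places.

f̂ = 4.780

Sums needed: Σd·d = 122, Σd = 18, Σ1 = 4.
And Σd·f = 84, Σf = 14.
Normal equations: [[122, 18]; [18, 4]]·[m, c]ᵀ = [84, 14]ᵀ.
det = 122·4 − 18² = 164.
m = (84·4 − 18·14)/164 = 21/41; c = (122·14 − 18·84)/164 = 49/41.
At d = 7: f̂ = (21/41)·(7) + (49/41)·(1) = 196/41.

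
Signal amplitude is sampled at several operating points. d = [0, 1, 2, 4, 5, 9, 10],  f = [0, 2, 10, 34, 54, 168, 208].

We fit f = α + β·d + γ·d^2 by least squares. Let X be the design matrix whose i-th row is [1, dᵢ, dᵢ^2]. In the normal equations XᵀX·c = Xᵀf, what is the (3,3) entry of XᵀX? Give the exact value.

17459

Row 3 ↔ basis d^2, column 3 ↔ basis d^2, so (XᵀX)_{3,3} = Σᵢ (d^2)·(d^2) = (0)·(0) + (1)·(1) + (4)·(4) + (16)·(16) + (25)·(25) + (81)·(81) + (100)·(100) = 17459.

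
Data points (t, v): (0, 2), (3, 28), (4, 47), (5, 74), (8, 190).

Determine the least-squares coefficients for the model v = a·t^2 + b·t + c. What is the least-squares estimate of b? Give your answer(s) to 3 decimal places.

b = -0.722

Normal-equation sums: Σt^2·t^2 = 5058, Σt^2·t = 728, Σt^2 = 114, Σt·t = 114, Σt = 20, Σ1 = 5.
For Aᵀv: Σt^2·v = 15014, Σt·v = 2162, Σv = 341.
So AᵀA·[a, b, c]ᵀ = Aᵀv: [[5058, 728, 114]; [728, 114, 20]; [114, 20, 5]]·[a, b, c]ᵀ = [15014, 2162, 341]ᵀ.
Row-reducing yields a = 2138/707, b = -8675/12019, c = 25707/12019.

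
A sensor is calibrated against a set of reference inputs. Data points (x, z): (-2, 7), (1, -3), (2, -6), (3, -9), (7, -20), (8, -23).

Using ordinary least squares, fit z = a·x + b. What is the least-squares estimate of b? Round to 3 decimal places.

b = 0.344

Normal-equation sums: Σx·x = 131, Σx = 19, Σ1 = 6.
And Σx·z = -380, Σz = -54.
So MᵀM·[a, b]ᵀ = Mᵀz: [[131, 19]; [19, 6]]·[a, b]ᵀ = [-380, -54]ᵀ.
Δ = 131·6 − 19² = 425.
a = ((-380)·6 − 19·(-54))/425 = -1254/425; b = (131·(-54) − 19·(-380))/425 = 146/425.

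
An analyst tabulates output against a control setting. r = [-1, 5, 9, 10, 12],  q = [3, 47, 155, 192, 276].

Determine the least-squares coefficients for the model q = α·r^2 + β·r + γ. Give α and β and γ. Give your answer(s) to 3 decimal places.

Setting ∂/∂α … = 0 gives: 37923·α + 3581·β + 351·γ = 72677;  3581·α + 351·β + 35·γ = 6859;  351·α + 35·β + 5·γ = 673.
(Σr^2·r^2 = 37923, Σr^2·r = 3581, Σr^2 = 351, Σr·r = 351, Σr = 35, Σ1 = 5, Σr^2·q = 72677, Σr·q = 6859, Σq = 673.)
Row-reducing yields α = 351853/180751, β = -68204/180751, γ = 106432/180751.

α = 1.947, β = -0.377, γ = 0.589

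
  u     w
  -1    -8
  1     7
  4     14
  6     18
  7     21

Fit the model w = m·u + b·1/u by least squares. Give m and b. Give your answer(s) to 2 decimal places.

m = 2.94, b = 4.64

The normal system MᵀM·[m, b]ᵀ = Mᵀw is [[103, 5]; [5, 14893/7056]]·[m, b]ᵀ = [326, 49/2]ᵀ.
Eliminating b: (14893/7056)·(row 1) − 5·(row 2) gives (1357579/7056)·m = (14893/7056)·326 − 5·(49/2) = 1995379/3528, so m = 3990758/1357579.
Then b = ((49/2) − 5·(3990758/1357579))/(14893/7056) = 6304536/1357579.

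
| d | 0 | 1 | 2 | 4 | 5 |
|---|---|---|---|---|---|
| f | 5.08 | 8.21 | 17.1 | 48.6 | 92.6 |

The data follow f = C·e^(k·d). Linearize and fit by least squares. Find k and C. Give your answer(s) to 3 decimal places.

Taking logs, ln f = k·d + ln C, so regress ln f on d.
Σd = 12.0000, Σ(d)² = 46.0000, Σln f = 14.9817, Σd·ln f = 45.9594.
Equations: 46.0000·k + 12.0000·ln C = 45.9594;  12.0000·k + 5·ln C = 14.9817.
Δ = 46.0000·5 − (12.0000)² = 86.0000; k = (45.9594·5 − 12.0000·14.9817)/86.0000 = 0.58160, ln C = (46.0000·14.9817 − 12.0000·45.9594)/86.0000 = 1.60050, so C = exp(1.60050) = 4.95550.

k = 0.582, C = 4.955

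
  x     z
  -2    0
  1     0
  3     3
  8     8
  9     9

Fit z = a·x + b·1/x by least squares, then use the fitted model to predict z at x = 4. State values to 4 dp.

ẑ = 3.6884

Normal-equation sums: Σx·x = 159, Σx·1/x = 5, Σ1/x·1/x = 7201/5184.
Right-hand side: Σx·z = 154, Σ1/x·z = 3.
Normal equations: [[159, 5]; [5, 7201/5184]]·[a, b]ᵀ = [154, 3]ᵀ.
Eliminating b: (7201/5184)·(row 1) − 5·(row 2) gives (338453/1728)·a = (7201/5184)·154 − 5·3 = 515597/2592, so a = 1031194/1015359.
Then b = (3 − 5·(1031194/1015359))/(7201/5184) = -506304/338453.
At x = 4: ẑ = (1031194/1015359)·(4) + (-506304/338453)·(1/4) = 3745048/1015359.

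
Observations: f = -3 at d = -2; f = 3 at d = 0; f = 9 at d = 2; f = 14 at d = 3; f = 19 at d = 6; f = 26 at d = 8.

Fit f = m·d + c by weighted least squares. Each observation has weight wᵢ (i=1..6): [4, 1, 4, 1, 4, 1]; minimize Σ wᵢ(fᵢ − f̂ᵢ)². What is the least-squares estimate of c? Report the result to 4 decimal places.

c = 3.0028

With design matrix M, MᵀWM = [[249, 35]; [35, 15]] and MᵀWf = [802, 143]ᵀ.
det = 249·15 − 35² = 2510.
m = (802·15 − 35·143)/2510 = 1405/502; c = (249·143 − 35·802)/2510 = 7537/2510.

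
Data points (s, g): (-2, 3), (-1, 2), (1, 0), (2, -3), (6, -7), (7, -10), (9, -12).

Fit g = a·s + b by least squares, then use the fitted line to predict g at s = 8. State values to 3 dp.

The normal system AᵀA·[a, b]ᵀ = Aᵀg is [[176, 22]; [22, 7]]·[a, b]ᵀ = [-234, -27]ᵀ.
Eliminating b: 7·(row 1) − 22·(row 2) gives 748·a = 7·(-234) − 22·(-27) = -1044, so a = -261/187.
Then b = ((-27) − 22·(-261/187))/7 = 9/17.
At s = 8: ĝ = (-261/187)·(8) + (9/17)·(1) = -117/11.

ĝ = -10.636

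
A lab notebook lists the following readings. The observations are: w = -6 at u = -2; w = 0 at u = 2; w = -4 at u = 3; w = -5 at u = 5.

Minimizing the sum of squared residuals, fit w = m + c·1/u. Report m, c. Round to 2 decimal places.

m = -4.36, c = 4.60

Setting ∂/∂m … = 0 gives: 4·m + (8/15)·c = -15;  (8/15)·m + (293/450)·c = 2/3.
(Σ1 = 4, Σ1/u = 8/15, Σ1/u·1/u = 293/450, Σw = -15, Σ1/u·w = 2/3.)
Determinant 4·(293/450) − (8/15)² = 58/25.
m = ((-15)·(293/450) − (8/15)·(2/3))/(58/25) = -4555/1044; c = (4·(2/3) − (8/15)·(-15))/(58/25) = 400/87.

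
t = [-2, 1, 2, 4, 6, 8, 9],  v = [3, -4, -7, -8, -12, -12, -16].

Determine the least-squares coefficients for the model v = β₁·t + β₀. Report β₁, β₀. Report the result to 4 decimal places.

β₁ = -1.5319, β₀ = -1.8723

Normal-equation sums: Σt·t = 206, Σt = 28, Σ1 = 7.
And Σt·v = -368, Σv = -56.
Normal equations: [[206, 28]; [28, 7]]·[β₁, β₀]ᵀ = [-368, -56]ᵀ.
Eliminating β₀: 7·(row 1) − 28·(row 2) gives 658·β₁ = 7·(-368) − 28·(-56) = -1008, so β₁ = -72/47.
Then β₀ = ((-56) − 28·(-72/47))/7 = -88/47.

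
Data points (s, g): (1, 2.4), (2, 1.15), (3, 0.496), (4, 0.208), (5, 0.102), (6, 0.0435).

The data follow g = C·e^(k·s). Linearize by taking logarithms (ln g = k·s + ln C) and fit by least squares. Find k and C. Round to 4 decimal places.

k = -0.8054, C = 5.5101

With ln gᵢ as the transformed response and sᵢ as the regressor:
AᵀA = [[91.0000, 21.0000]; [21.0000, 6]], rhs = [-37.4533, -6.6739]ᵀ  (here Σs = 21.0000, Σ(s)² = 91.0000, Σln g = -6.6739, Σs·ln g = -37.4533).
Slope k = (n·Σs·ln g − Σs·Σln g)/(n·Σ(s)² − (Σs)²) = (6·-37.4533 − 21.0000·-6.6739)/105.0000 = -0.80540; ln C = (Σln g − k·Σs)/n = 1.70657, so C = exp(1.70657) = 5.51006.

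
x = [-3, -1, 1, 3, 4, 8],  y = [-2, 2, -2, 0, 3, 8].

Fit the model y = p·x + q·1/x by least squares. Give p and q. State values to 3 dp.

p = 0.974, q = -3.228

From the data, Σx·x = 100, Σx·1/x = 6, Σ1/x·1/x = 1325/576.
Moment sums: Σx·y = 78, Σ1/x·y = -19/12.
So AᵀA·[p, q]ᵀ = Aᵀy: [[100, 6]; [6, 1325/576]]·[p, q]ᵀ = [78, -19/12]ᵀ.
det = 100·(1325/576) − 6² = 27941/144.
p = (78·(1325/576) − 6·(-19/12))/(27941/144) = 54411/55882; q = (100·(-19/12) − 6·78)/(27941/144) = -90192/27941.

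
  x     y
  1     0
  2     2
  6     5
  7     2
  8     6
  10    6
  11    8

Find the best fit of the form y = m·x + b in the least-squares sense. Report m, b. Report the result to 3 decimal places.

Compute the Gram sums: Σx·x = 375, Σx = 45, Σ1 = 7.
Moment sums: Σx·y = 244, Σy = 29.
MᵀM·[m, b]ᵀ = Mᵀy becomes [[375, 45]; [45, 7]]·[m, b]ᵀ = [244, 29]ᵀ.
Eliminating b: 7·(row 1) − 45·(row 2) gives 600·m = 7·244 − 45·29 = 403, so m = 403/600.
Then b = (29 − 45·(403/600))/7 = -7/40.

m = 0.672, b = -0.175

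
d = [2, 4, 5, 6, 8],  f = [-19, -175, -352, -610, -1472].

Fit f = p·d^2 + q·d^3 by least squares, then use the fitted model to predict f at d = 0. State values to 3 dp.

f̂ = 0.000

Sums needed: Σd^2·d^2 = 6289, Σd^2·d^3 = 44725, Σd^3·d^3 = 328585.
Moment sums: Σd^2·f = -127844, Σd^3·f = -940776.
So XᵀX·[p, q]ᵀ = Xᵀf: [[6289, 44725]; [44725, 328585]]·[p, q]ᵀ = [-127844, -940776]ᵀ.
Determinant 6289·328585 − 44725² = 66145440.
p = ((-127844)·328585 − 44725·(-940776))/66145440 = 3429293/3307272; q = (6289·(-940776) − 44725·(-127844))/66145440 = -49679341/16536360.
At d = 0: f̂ = (3429293/3307272)·(0) + (-49679341/16536360)·(0) = 0.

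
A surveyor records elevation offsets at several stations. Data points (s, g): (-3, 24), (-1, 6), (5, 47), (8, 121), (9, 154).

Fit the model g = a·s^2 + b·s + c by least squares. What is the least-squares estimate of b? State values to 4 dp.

Entries of AᵀA: Σs^2·s^2 = 11364, Σs^2·s = 1338, Σs^2 = 180, Σs·s = 180, Σs = 18, Σ1 = 5.
Right-hand side: Σs^2·g = 21615, Σs·g = 2511, Σg = 352.
So AᵀA·[a, b, c]ᵀ = Aᵀg: [[11364, 1338, 180]; [1338, 180, 18]; [180, 18, 5]]·[a, b, c]ᵀ = [21615, 2511, 352]ᵀ.
Inverting the 3×3 Gram matrix, [a, b, c]ᵀ = [47781/24038, -26653/24038, 4865/1717]ᵀ.

b = -1.1088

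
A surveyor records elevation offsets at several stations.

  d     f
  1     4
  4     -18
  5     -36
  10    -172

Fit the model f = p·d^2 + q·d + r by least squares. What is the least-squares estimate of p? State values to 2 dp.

Setting ∂/∂p … = 0 gives: 10882·p + 1190·q + 142·r = -18384;  1190·p + 142·q + 20·r = -1968;  142·p + 20·q + 4·r = -222.
(Σd^2·d^2 = 10882, Σd^2·d = 1190, Σd^2 = 142, Σd·d = 142, Σd = 20, Σ1 = 4, Σd^2·f = -18384, Σd·f = -1968, Σf = -222.)
Solving the 3×3 system (Gaussian elimination) gives p = -1627/829, q = 1659/829, r = 3454/829.

p = -1.96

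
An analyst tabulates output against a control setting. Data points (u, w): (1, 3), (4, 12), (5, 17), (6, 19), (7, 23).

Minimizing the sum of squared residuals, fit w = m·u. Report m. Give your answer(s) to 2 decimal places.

m = 3.24

Sums needed: Σu·u = 127.
Right-hand side: Σu·w = 411.
m = 411/127 = 3.23622.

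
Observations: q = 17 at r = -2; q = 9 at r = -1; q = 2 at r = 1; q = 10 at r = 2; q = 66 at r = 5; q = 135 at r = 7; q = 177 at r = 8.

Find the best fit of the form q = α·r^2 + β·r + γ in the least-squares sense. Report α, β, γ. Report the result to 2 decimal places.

With design matrix X, XᵀX = [[7156, 980, 148]; [980, 148, 20]; [148, 20, 7]] and Xᵀq = [19712, 2670, 416]ᵀ.
Inverting the 3×3 Gram matrix, [α, β, γ]ᵀ = [48557/16176, -11335/5392, 1990/1011]ᵀ.

α = 3.00, β = -2.10, γ = 1.97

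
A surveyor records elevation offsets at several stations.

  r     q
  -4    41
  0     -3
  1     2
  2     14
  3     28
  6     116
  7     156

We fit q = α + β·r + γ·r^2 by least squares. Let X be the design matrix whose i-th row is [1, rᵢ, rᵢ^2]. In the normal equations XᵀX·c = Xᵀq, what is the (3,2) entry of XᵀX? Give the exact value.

Row 3 ↔ basis r^2, column 2 ↔ basis r, so (XᵀX)_{3,2} = Σᵢ (r^2)·(r) = (16)·(-4) + (0)·(0) + (1)·(1) + (4)·(2) + (9)·(3) + (36)·(6) + (49)·(7) = 531.

531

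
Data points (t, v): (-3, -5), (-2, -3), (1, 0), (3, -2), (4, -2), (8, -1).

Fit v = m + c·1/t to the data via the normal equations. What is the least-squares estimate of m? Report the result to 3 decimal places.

Sums needed: Σ1 = 6, Σ1/t = 7/8, Σ1/t·1/t = 893/576.
For Mᵀv: Σv = -13, Σ1/t·v = 15/8.
MᵀM·[m, c]ᵀ = Mᵀv becomes [[6, 7/8]; [7/8, 893/576]]·[m, c]ᵀ = [-13, 15/8]ᵀ.
Δ = 6·(893/576) − (7/8)² = 1639/192.
m = ((-13)·(893/576) − (7/8)·(15/8))/(1639/192) = -12554/4917; c = (6·(15/8) − (7/8)·(-13))/(1639/192) = 4344/1639.

m = -2.553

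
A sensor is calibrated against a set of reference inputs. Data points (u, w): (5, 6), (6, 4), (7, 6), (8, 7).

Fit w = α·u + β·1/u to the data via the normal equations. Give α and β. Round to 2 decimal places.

The normal system MᵀM·[α, β]ᵀ = Mᵀw is [[174, 4]; [4, 73249/705600]]·[α, β]ᵀ = [152, 3023/840]ᵀ.
det = 174·(73249/705600) − 4² = 242621/117600.
α = (152·(73249/705600) − 4·(3023/840))/(242621/117600) = 488284/727863; β = (174·(3023/840) − 4·152)/(242621/117600) = 2139480/242621.

α = 0.67, β = 8.82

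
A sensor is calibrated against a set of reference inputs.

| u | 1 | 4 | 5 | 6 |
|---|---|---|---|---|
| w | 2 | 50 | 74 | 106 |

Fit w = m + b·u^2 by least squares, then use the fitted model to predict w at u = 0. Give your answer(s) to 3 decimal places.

ŵ = 0.301

The normal system AᵀA·[m, b]ᵀ = Aᵀw is [[4, 78]; [78, 2178]]·[m, b]ᵀ = [232, 6468]ᵀ.
det = 4·2178 − 78² = 2628.
m = (232·2178 − 78·6468)/2628 = 22/73; b = (4·6468 − 78·232)/2628 = 216/73.
At u = 0: ŵ = (22/73)·(1) + (216/73)·(0) = 22/73.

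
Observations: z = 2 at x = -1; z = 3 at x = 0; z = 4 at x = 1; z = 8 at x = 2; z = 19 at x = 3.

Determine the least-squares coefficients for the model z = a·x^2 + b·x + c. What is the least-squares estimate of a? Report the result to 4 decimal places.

a = 1.6429

Setting ∂/∂a … = 0 gives: 99·a + 35·b + 15·c = 209;  35·a + 15·b + 5·c = 75;  15·a + 5·b + 5·c = 36.
Solving the 3×3 system (Gaussian elimination) gives a = 23/14, b = 43/70, c = 58/35.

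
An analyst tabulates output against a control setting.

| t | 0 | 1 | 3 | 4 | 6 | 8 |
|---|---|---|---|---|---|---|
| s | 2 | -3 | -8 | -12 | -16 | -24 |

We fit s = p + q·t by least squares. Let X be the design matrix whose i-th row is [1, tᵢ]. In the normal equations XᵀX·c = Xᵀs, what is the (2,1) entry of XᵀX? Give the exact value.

Row 2 ↔ basis t, column 1 ↔ basis 1, so (XᵀX)_{2,1} = Σᵢ t = (0)·(1) + (1)·(1) + (3)·(1) + (4)·(1) + (6)·(1) + (8)·(1) = 22.

22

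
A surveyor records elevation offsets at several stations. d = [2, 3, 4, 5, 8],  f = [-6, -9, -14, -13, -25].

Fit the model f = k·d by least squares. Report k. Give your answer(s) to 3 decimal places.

AᵀA·[k]ᵀ = Aᵀf reads: 118·k = -360.
Hence k = -360 / 118 ≈ -3.05085.

k = -3.051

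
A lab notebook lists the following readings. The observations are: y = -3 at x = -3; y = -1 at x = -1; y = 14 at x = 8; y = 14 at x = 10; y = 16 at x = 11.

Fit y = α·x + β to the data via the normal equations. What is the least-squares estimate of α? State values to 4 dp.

MᵀM·[α, β]ᵀ = Mᵀy reads: 295·α + 25·β = 438;  25·α + 5·β = 40.
Eliminating β: 5·(row 1) − 25·(row 2) gives 850·α = 5·438 − 25·40 = 1190, so α = 7/5.
Then β = (40 − 25·(7/5))/5 = 1.

α = 1.4000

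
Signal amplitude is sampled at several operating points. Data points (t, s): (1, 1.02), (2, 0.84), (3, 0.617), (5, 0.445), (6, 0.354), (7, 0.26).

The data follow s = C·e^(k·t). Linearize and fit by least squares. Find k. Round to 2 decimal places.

k = -0.22

Let Y = ln s. Fitting Y = k·t + ln C by least squares:
AᵀA = [[124.0000, 24.0000]; [24.0000, 6]], rhs = [-21.4862, -3.8327]ᵀ  (here Σt = 24.0000, Σ(t)² = 124.0000, Σln s = -3.8327, Σt·ln s = -21.4862).
Slope k = (n·Σt·ln s − Σt·Σln s)/(n·Σ(t)² − (Σt)²) = (6·-21.4862 − 24.0000·-3.8327)/168.0000 = -0.21984; ln C = (Σln s − k·Σt)/n = 0.24060.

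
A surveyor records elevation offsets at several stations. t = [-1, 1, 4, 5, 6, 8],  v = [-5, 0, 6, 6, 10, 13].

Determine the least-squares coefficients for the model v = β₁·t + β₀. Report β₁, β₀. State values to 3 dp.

β₁ = 1.970, β₀ = -2.550

From the data, Σt·t = 143, Σt = 23, Σ1 = 6.
Right-hand side: Σt·v = 223, Σv = 30.
AᵀA·[β₁, β₀]ᵀ = Aᵀv becomes [[143, 23]; [23, 6]]·[β₁, β₀]ᵀ = [223, 30]ᵀ.
det = 143·6 − 23² = 329.
β₁ = (223·6 − 23·30)/329 = 648/329; β₀ = (143·30 − 23·223)/329 = -839/329.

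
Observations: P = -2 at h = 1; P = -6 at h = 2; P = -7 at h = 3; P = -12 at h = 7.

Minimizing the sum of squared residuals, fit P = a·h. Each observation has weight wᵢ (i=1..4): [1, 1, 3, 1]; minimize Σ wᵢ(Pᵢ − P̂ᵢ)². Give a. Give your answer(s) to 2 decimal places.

a = -1.99

From the data, Σwᵢ·h·h = 81.
Right-hand side: Σwᵢ·h·P = -161.
Normal equations: [[81]]·[a]ᵀ = [-161]ᵀ.
Hence a = -161 / 81 ≈ -1.98765.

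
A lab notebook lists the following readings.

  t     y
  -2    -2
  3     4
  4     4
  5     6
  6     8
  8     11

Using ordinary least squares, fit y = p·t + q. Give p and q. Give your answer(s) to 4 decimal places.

p = 1.2759, q = 0.0632

Setting ∂/∂p … = 0 gives: 154·p + 24·q = 198;  24·p + 6·q = 31.
Eliminating q: 6·(row 1) − 24·(row 2) gives 348·p = 6·198 − 24·31 = 444, so p = 37/29.
Then q = (31 − 24·(37/29))/6 = 11/174.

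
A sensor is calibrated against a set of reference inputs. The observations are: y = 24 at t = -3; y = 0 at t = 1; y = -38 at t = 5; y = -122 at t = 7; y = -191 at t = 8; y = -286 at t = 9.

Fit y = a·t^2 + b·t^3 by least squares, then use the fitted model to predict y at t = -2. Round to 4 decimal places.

ŷ = 8.5042

Sums needed: Σt^2·t^2 = 13765, Σt^2·t^3 = 111507, Σt^3·t^3 = 927589.
For Mᵀy: Σt^2·y = -42102, Σt^3·y = -353530.
Normal equations: [[13765, 111507]; [111507, 927589]]·[a, b]ᵀ = [-42102, -353530]ᵀ.
Determinant 13765·927589 − 111507² = 334451536.
a = ((-42102)·927589 − 111507·(-353530))/334451536 = 22982352/20903221; b = (13765·(-353530) − 111507·(-42102))/334451536 = -10729546/20903221.
At t = -2: ŷ = (22982352/20903221)·(4) + (-10729546/20903221)·(-8) = 177765776/20903221.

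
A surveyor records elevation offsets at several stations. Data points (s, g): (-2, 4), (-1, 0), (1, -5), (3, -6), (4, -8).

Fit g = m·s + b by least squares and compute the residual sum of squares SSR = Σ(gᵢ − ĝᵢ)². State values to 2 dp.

SSR = 7.38

Compute the Gram sums: Σs·s = 31, Σs = 5, Σ1 = 5.
Moment sums: Σs·g = -63, Σg = -15.
Eliminating b: 5·(row 1) − 5·(row 2) gives 130·m = 5·(-63) − 5·(-15) = -240, so m = -24/13.
Then b = ((-15) − 5·(-24/13))/5 = -15/13.
Residuals: 19/13, -9/13, -2, 9/13, 7/13; SSR = 96/13.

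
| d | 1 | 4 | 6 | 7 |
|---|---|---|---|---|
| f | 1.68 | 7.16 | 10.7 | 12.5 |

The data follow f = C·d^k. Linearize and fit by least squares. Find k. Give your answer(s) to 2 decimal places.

k = 1.03

Taking logs, ln f = k·ln d + ln C, so regress ln f on ln d.
XᵀX = [[8.9188, 5.1240]; [5.1240, 4]], rhs = [11.8907, 7.3833]ᵀ  (here Σln d = 5.1240, Σ(ln d)² = 8.9188, Σln f = 7.3833, Σln d·ln f = 11.8907).
Solving (det = 9.4201): k = 1.03301, ln C = 0.52254.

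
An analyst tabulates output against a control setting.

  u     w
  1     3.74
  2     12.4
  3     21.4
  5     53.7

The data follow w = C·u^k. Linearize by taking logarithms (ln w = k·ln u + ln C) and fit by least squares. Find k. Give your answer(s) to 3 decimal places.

Taking logs, ln w = k·ln u + ln C, so regress ln w on ln u.
Over the data: Σln u = 3.4012, Σ(ln u)² = 4.2777, Σln w = 10.8836, Σln u·ln w = 11.5217.
Normal system: [[4.2777, 3.4012]; [3.4012, 4]]·[k, ln C]ᵀ = [11.5217, 10.8836]ᵀ.
Δ = 4.2777·4 − (3.4012)² = 5.5426; k = (11.5217·4 − 3.4012·10.8836)/5.5426 = 1.63631, ln C = (4.2777·10.8836 − 3.4012·11.5217)/5.5426 = 1.32954.

k = 1.636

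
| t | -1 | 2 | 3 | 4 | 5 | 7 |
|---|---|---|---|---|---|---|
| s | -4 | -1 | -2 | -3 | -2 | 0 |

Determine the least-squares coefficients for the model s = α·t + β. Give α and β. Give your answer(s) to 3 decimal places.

α = 0.375, β = -3.250

Compute the Gram sums: Σt·t = 104, Σt = 20, Σ1 = 6.
And Σt·s = -26, Σs = -12.
AᵀA·[α, β]ᵀ = Aᵀs becomes [[104, 20]; [20, 6]]·[α, β]ᵀ = [-26, -12]ᵀ.
Δ = 104·6 − 20² = 224.
α = ((-26)·6 − 20·(-12))/224 = 3/8; β = (104·(-12) − 20·(-26))/224 = -13/4.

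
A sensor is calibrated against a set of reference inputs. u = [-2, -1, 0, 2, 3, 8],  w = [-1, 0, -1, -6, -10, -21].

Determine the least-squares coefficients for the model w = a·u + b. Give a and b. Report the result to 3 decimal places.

a = -2.189, b = -2.852

From the data, Σu·u = 82, Σu = 10, Σ1 = 6.
Right-hand side: Σu·w = -208, Σw = -39.
Normal equations: [[82, 10]; [10, 6]]·[a, b]ᵀ = [-208, -39]ᵀ.
Eliminating b: 6·(row 1) − 10·(row 2) gives 392·a = 6·(-208) − 10·(-39) = -858, so a = -429/196.
Then b = ((-39) − 10·(-429/196))/6 = -559/196.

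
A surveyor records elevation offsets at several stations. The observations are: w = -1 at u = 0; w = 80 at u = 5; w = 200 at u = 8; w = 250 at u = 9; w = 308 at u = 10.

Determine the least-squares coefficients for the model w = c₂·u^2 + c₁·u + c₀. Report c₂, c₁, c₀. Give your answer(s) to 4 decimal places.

Normal-equation sums: Σu^2·u^2 = 21282, Σu^2·u = 2366, Σu^2 = 270, Σu·u = 270, Σu = 32, Σ1 = 5.
And Σu^2·w = 65850, Σu·w = 7330, Σw = 837.
Row-reducing yields c₂ = 109511/37408, c₁ = 60513/37408, c₀ = -19389/18704.

c₂ = 2.9275, c₁ = 1.6176, c₀ = -1.0366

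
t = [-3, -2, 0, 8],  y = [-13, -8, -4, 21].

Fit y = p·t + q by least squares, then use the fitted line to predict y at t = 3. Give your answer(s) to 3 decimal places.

The normal system MᵀM·[p, q]ᵀ = Mᵀy is [[77, 3]; [3, 4]]·[p, q]ᵀ = [223, -4]ᵀ.
Eliminating q: 4·(row 1) − 3·(row 2) gives 299·p = 4·223 − 3·(-4) = 904, so p = 904/299.
Then q = ((-4) − 3·(904/299))/4 = -977/299.
At t = 3: ŷ = (904/299)·(3) + (-977/299)·(1) = 1735/299.

ŷ = 5.803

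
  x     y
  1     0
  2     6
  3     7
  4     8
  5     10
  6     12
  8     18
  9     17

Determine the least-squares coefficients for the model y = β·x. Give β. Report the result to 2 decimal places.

β = 2.05

Normal-equation sums: Σx·x = 236.
Right-hand side: Σx·y = 484.
Normal equations: [[236]]·[β]ᵀ = [484]ᵀ.
Hence β = 484 / 236 ≈ 2.05085.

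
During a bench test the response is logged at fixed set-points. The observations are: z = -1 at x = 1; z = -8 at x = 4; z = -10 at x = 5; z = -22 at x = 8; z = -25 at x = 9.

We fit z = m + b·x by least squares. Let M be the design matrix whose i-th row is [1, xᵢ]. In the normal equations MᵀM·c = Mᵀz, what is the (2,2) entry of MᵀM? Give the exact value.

Row 2 ↔ basis x, column 2 ↔ basis x, so (MᵀM)_{2,2} = Σᵢ (x)·(x) = (1)·(1) + (4)·(4) + (5)·(5) + (8)·(8) + (9)·(9) = 187.

187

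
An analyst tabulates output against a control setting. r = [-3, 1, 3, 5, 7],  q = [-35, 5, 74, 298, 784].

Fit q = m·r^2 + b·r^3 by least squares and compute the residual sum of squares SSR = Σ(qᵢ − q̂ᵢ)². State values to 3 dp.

Normal-equation sums: Σr^2·r^2 = 3189, Σr^2·r^3 = 19933, Σr^3·r^3 = 134733.
Moment sums: Σr^2·q = 46222, Σr^3·q = 309110.
XᵀX·[m, b]ᵀ = Xᵀq becomes [[3189, 19933]; [19933, 134733]]·[m, b]ᵀ = [46222, 309110]ᵀ.
Δ = 3189·134733 − 19933² = 32339048.
m = (46222·134733 − 19933·309110)/32339048 = 8267387/4042381; b = (3189·309110 − 19933·46222)/32339048 = 8051083/4042381.
Residuals: 1489423/4042381, 556205/577483, 7350470/4042381, -8440512/4042381, 371896/577483; SSR = 36964822/4042381.

SSR = 9.144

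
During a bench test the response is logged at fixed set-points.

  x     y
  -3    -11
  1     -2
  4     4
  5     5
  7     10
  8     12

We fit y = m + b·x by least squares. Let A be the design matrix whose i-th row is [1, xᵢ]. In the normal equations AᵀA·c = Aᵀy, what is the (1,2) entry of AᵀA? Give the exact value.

Row 1 ↔ basis 1, column 2 ↔ basis x, so (AᵀA)_{1,2} = Σᵢ x = (1)·(-3) + (1)·(1) + (1)·(4) + (1)·(5) + (1)·(7) + (1)·(8) = 22.

22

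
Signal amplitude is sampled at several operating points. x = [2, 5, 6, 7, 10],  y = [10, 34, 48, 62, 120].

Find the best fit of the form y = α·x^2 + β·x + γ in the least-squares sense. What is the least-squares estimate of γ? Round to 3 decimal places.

γ = 4.509

AᵀA·[α, β, γ]ᵀ = Aᵀy reads: 14338·α + 1692·β + 214·γ = 17656;  1692·α + 214·β + 30·γ = 2112;  214·α + 30·β + 5·γ = 274.
Row-reducing yields α = 782/707, β = 5910/12019, γ = 54198/12019.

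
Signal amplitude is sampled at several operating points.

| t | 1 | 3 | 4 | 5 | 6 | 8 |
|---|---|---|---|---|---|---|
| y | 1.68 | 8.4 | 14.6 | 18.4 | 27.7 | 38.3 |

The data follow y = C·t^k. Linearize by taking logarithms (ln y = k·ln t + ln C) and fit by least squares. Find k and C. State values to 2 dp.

k = 1.52, C = 1.67

Taking logs, ln y = k·ln t + ln C, so regress ln y on ln t.
Sums: Σln t = 7.9655, Σ(ln t)² = 13.2535, Σln y = 15.2073, Σln t·ln y = 24.2737.
Normal system: [[13.2535, 7.9655]; [7.9655, 6]]·[k, ln C]ᵀ = [24.2737, 15.2073]ᵀ.
Solving (det = 16.0713): k = 1.52497, ln C = 0.51001, so C = exp(0.51001) = 1.66531.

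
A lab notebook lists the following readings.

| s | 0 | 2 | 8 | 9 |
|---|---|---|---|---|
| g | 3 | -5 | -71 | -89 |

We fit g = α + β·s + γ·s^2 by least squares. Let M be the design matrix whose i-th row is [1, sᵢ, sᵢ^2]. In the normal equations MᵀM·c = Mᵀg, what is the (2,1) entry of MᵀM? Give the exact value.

19

Row 2 ↔ basis s, column 1 ↔ basis 1, so (MᵀM)_{2,1} = Σᵢ s = (0)·(1) + (2)·(1) + (8)·(1) + (9)·(1) = 19.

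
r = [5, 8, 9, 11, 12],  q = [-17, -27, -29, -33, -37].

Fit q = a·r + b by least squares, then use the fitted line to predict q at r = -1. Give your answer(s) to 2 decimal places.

q̂ = -1.27

AᵀA·[a, b]ᵀ = Aᵀq reads: 435·a + 45·b = -1369;  45·a + 5·b = -143.
(Σr·r = 435, Σr = 45, Σ1 = 5, Σr·q = -1369, Σq = -143.)
Determinant 435·5 − 45² = 150.
a = ((-1369)·5 − 45·(-143))/150 = -41/15; b = (435·(-143) − 45·(-1369))/150 = -4.
At r = -1: q̂ = (-41/15)·(-1) + (-4)·(1) = -19/15.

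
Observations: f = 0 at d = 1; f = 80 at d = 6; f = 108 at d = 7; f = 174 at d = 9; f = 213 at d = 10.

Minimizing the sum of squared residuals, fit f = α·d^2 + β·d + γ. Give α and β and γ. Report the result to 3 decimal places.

α = 1.905, β = 2.716, γ = -4.635

Normal-equation sums: Σd^2·d^2 = 20259, Σd^2·d = 2289, Σd^2 = 267, Σd·d = 267, Σd = 33, Σ1 = 5.
For Mᵀf: Σd^2·f = 43566, Σd·f = 4932, Σf = 575.
Normal equations: [[20259, 2289, 267]; [2289, 267, 33]; [267, 33, 5]]·[α, β, γ]ᵀ = [43566, 4932, 575]ᵀ.
Row-reducing yields α = 4693/2464, β = 6693/2464, γ = -2855/616.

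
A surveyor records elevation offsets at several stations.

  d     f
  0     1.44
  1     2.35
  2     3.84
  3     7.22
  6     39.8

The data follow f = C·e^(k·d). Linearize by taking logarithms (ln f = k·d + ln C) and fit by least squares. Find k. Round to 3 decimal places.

k = 0.558

Linearized form: ln f = k·d + ln C. From the 5 transformed points,
AᵀA = [[50.0000, 12.0000]; [12.0000, 5]], rhs = [31.5791, 8.2253]ᵀ  (here Σd = 12.0000, Σ(d)² = 50.0000, Σln f = 8.2253, Σd·ln f = 31.5791).
Slope k = (n·Σd·ln f − Σd·Σln f)/(n·Σ(d)² − (Σd)²) = (5·31.5791 − 12.0000·8.2253)/106.0000 = 0.55842; ln C = (Σln f − k·Σd)/n = 0.30484.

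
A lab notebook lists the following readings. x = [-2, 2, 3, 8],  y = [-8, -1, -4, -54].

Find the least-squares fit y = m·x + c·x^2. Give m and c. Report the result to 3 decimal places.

Entries of AᵀA: Σx·x = 81, Σx·x^2 = 539, Σx^2·x^2 = 4209.
Right-hand side: Σx·y = -430, Σx^2·y = -3528.
So AᵀA·[m, c]ᵀ = Aᵀy: [[81, 539]; [539, 4209]]·[m, c]ᵀ = [-430, -3528]ᵀ.
Eliminating c: 4209·(row 1) − 539·(row 2) gives 50408·m = 4209·(-430) − 539·(-3528) = 91722, so m = 45861/25204.
Then c = ((-3528) − 539·(45861/25204))/4209 = -26999/25204.

m = 1.820, c = -1.071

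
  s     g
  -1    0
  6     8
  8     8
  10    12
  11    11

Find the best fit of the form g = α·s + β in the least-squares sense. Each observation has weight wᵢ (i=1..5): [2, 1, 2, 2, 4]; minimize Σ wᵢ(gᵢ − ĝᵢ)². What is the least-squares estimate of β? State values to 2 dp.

MᵀWM·[α, β]ᵀ = MᵀWg reads: 850·α + 84·β = 900;  84·α + 11·β = 92.
det = 850·11 − 84² = 2294.
α = (900·11 − 84·92)/2294 = 1086/1147; β = (850·92 − 84·900)/2294 = 1300/1147.

β = 1.13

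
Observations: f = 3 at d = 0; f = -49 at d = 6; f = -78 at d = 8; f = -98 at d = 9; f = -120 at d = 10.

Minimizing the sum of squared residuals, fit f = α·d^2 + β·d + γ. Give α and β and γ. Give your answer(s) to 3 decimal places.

α = -0.939, β = -2.800, γ = 2.869

From the data, Σd^2·d^2 = 21953, Σd^2·d = 2457, Σd^2 = 281, Σd·d = 281, Σd = 33, Σ1 = 5.
And Σd^2·f = -26694, Σd·f = -3000, Σf = -342.
Row-reducing yields α = -5181/5516, β = -15447/5516, γ = 3957/1379.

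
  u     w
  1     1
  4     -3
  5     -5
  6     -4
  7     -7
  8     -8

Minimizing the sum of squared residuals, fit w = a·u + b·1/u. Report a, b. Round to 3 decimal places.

a = -0.971, b = 2.064

The normal equations are: 191·a + 6·b = -173;  6·a + (822949/705600)·b = -41/12.
(Σu·u = 191, Σu·1/u = 6, Σ1/u·1/u = 822949/705600, Σu·w = -173, Σ1/u·w = -41/12.)
Eliminating b: (822949/705600)·(row 1) − 6·(row 2) gives (131781659/705600)·a = (822949/705600)·(-173) − 6·(-41/12) = -127905377/705600, so a = -127905377/131781659.
Then b = ((-41/12) − 6·(-127905377/131781659))/(822949/705600) = 271950000/131781659.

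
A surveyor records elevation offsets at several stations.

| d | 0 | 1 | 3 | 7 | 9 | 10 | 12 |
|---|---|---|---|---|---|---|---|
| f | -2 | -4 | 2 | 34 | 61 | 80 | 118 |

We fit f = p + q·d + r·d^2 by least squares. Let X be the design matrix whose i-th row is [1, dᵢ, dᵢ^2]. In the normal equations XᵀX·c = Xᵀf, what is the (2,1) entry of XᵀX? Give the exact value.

42

Row 2 ↔ basis d, column 1 ↔ basis 1, so (XᵀX)_{2,1} = Σᵢ d = (0)·(1) + (1)·(1) + (3)·(1) + (7)·(1) + (9)·(1) + (10)·(1) + (12)·(1) = 42.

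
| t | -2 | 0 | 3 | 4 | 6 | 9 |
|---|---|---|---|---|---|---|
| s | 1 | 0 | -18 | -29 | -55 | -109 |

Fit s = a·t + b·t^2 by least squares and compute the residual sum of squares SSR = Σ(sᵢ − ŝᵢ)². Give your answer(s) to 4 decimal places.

Compute the Gram sums: Σt·t = 146, Σt·t^2 = 1028, Σt^2·t^2 = 8210.
Moment sums: Σt·s = -1483, Σt^2·s = -11431.
Normal equations: [[146, 1028]; [1028, 8210]]·[a, b]ᵀ = [-1483, -11431]ᵀ.
Eliminating b: 8210·(row 1) − 1028·(row 2) gives 141876·a = 8210·(-1483) − 1028·(-11431) = -424362, so a = -70727/23646.
Then b = ((-11431) − 1028·(-70727/23646))/8210 = -24067/23646.
Residuals: -3590/3941, 0, 526/3941, -2959/3941, -1626/3941, 1426/3941; SSR = 6749/3941.

SSR = 1.7125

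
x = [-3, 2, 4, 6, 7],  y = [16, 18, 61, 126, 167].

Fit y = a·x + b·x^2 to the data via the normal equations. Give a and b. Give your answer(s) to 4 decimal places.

a = 3.4434, b = 2.9213

MᵀM·[a, b]ᵀ = Mᵀy reads: 114·a + 604·b = 2157;  604·a + 4050·b = 13911.
(Σx·x = 114, Σx·x^2 = 604, Σx^2·x^2 = 4050, Σx·y = 2157, Σx^2·y = 13911.)
Eliminating b: 4050·(row 1) − 604·(row 2) gives 96884·a = 4050·2157 − 604·13911 = 333606, so a = 166803/48442.
Then b = (13911 − 604·(166803/48442))/4050 = 141513/48442.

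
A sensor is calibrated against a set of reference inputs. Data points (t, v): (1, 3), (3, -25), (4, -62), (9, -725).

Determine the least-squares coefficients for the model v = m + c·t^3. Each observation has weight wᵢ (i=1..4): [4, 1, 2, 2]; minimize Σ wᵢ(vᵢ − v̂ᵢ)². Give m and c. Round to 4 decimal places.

m = 3.1567, c = -0.9990

Normal-equation sums: Σwᵢ·1 = 9, Σwᵢ·t^3 = 1617, Σwᵢ·t^3·t^3 = 1071807.
And Σwᵢ·v = -1587, Σwᵢ·t^3·v = -1065649.
Determinant 9·1071807 − 1617² = 7031574.
m = ((-1587)·1071807 − 1617·(-1065649))/7031574 = 336314/106539; c = (9·(-1065649) − 1617·(-1587))/7031574 = -390259/390643.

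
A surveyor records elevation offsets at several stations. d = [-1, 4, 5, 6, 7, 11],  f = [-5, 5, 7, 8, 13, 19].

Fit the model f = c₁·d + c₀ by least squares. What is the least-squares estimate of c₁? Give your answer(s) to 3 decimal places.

c₁ = 2.034

With design matrix A, AᵀA = [[248, 32]; [32, 6]] and Aᵀf = [408, 47]ᵀ.
Δ = 248·6 − 32² = 464.
c₁ = (408·6 − 32·47)/464 = 59/29; c₀ = (248·47 − 32·408)/464 = -175/58.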